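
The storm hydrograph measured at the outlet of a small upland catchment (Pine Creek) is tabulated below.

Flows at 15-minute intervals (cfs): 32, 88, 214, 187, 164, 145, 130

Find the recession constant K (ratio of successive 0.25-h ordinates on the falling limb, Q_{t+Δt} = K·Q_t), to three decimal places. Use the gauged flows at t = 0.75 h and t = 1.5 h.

Using the recession-limb readings at t = 0.75 h and t = 1.5 h: Q falls from 187 to 130 cfs over 3 intervals.
K = (Q₂/Q₁)^(1/3) = (130/187)^(1/3) = 0.886.

K ≈ 0.886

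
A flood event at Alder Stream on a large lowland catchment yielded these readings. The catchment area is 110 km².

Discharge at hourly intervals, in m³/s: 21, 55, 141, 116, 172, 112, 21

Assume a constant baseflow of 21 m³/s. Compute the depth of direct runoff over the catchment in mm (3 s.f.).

Direct runoff: 0.0, 34.0, 120.0, 95.0, 151.0, 91.0, 0.0 m³/s; ΣQ_DR = 491.0 m³/s.
V = ΣQ_DR · Δt = 491.0 × 3600 s = 1.768 × 10^6 m³.
Over A = 110 km², depth = V / A = 16.1 mm.

d ≈ 16.1 mm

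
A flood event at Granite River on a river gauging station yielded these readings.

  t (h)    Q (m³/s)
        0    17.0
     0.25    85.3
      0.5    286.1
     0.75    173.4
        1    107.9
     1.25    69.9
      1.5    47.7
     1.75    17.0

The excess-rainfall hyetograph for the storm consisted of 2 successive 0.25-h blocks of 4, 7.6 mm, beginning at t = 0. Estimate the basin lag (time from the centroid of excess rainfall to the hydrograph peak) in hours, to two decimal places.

t_L ≈ 0.21 h

Centroid of excess rainfall: t_c = Σ P_i·t̄_i / ΣP_i = 0.2888 h (block centres at 0.125, 0.375 h).
Hydrograph peak occurs at t = 0.5 h, so basin lag t_L = 0.5 − 0.2888 = 0.21 h.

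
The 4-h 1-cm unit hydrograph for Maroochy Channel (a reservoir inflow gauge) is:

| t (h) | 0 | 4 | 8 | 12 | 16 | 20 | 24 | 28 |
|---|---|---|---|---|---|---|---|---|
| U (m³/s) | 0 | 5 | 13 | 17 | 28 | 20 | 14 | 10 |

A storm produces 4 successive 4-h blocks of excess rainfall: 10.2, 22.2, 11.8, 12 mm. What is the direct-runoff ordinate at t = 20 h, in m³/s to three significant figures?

Q ≈ 118 m³/s

By discrete convolution, Q_j = Σ (P_i / 10 mm) · U_{j−i}.
At t = 20 h (j=5): Q = (10.2/10)·20 + (22.2/10)·28 + (11.8/10)·17 + (12/10)·13 = 118 m³/s.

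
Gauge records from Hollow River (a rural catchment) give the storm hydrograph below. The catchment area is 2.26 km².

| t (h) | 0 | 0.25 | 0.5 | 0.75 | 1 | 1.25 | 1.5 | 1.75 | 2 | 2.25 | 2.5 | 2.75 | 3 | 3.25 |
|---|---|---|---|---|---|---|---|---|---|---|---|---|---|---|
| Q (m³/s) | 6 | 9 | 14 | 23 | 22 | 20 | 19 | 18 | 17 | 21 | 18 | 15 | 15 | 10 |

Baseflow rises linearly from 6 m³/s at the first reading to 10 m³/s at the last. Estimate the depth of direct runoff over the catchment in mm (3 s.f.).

d ≈ 45.8 mm

Direct runoff: 0.00, 2.69, 7.38, 16.08, 14.77, 12.46, 11.15, 9.85, 8.54, 12.23, 8.92, 5.62, 5.31, 0.00 m³/s; ΣQ_DR = 115.0 m³/s.
V = ΣQ_DR · Δt = 115.0 × 900 s = 1.035 × 10^5 m³.
Over A = 2.26 km², depth = V / A = 45.8 mm.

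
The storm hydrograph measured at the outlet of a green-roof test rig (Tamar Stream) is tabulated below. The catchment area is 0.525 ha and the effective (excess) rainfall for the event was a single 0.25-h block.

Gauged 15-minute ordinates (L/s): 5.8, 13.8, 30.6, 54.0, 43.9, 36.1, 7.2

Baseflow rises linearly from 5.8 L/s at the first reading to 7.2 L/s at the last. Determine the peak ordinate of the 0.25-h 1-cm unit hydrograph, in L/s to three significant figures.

Direct runoff: 0.00, 7.77, 24.33, 47.50, 37.17, 29.13, 0.00 L/s; ΣQ_DR = 145.9 L/s, peak = 47.50 L/s.
Runoff depth d = ΣQ_DR·Δt / A = 145.9 × 900 / (0.525 ha) = 25.01 mm.
The 1-cm UH is the DRH scaled by (10 mm)/d, so U_p = 47.50 × 10/25.01 = 19.0 L/s.

U_p ≈ 19.0 L/s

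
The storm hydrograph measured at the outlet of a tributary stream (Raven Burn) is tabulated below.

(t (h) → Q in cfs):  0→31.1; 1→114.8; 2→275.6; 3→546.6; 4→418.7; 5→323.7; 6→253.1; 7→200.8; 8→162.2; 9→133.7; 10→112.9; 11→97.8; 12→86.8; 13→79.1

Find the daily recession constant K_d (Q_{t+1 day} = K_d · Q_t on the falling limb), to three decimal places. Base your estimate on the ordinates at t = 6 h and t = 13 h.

K_d ≈ 0.019

Between t = 6 h and t = 13 h the flow falls from 253.1 to 79.1 cfs over 7×1 h = 7 h.
Per-interval ratio K = (79.1/253.1)^(1/7) = 0.8469; K_d = K^(24/1) = 0.019.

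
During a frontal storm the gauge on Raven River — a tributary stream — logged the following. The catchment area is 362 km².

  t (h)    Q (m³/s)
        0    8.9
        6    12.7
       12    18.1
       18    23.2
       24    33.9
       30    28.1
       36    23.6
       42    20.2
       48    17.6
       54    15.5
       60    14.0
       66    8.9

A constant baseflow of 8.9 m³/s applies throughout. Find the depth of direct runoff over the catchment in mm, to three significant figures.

d ≈ 7.03 mm

Direct runoff: 0.0, 3.8, 9.2, 14.3, 25.0, 19.2, 14.7, 11.3, 8.7, 6.6, 5.1, 0.0 m³/s; ΣQ_DR = 117.9 m³/s.
V = ΣQ_DR · Δt = 117.9 × 21600 s = 2.547 × 10^6 m³.
Over A = 362 km², depth = V / A = 7.03 mm.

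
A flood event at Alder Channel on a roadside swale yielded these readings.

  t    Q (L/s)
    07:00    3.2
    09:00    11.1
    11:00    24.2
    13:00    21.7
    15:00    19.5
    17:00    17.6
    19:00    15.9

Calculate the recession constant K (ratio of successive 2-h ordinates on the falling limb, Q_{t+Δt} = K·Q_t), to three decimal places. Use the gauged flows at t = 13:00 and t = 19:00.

Using the recession-limb readings at t = 13:00 and t = 19:00: Q falls from 21.7 to 15.9 L/s over 3 intervals.
K = (Q₂/Q₁)^(1/3) = (15.9/21.7)^(1/3) = 0.902.

K ≈ 0.902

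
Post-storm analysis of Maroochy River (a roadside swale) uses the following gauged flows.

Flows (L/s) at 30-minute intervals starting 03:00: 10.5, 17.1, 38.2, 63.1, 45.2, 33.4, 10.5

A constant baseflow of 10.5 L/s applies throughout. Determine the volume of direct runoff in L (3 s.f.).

Direct-runoff ordinates (Q − Q_b): 0.0, 6.6, 27.7, 52.6, 34.7, 22.9, 0.0 L/s.
ΣQ_DR = 144.5 L/s.
With Δt = 0.5 h = 1800 s, V = ΣQ_DR · Δt = 144.5 × 1800 = 2.60 × 10^5 L.

V ≈ 2.60 × 10^5 L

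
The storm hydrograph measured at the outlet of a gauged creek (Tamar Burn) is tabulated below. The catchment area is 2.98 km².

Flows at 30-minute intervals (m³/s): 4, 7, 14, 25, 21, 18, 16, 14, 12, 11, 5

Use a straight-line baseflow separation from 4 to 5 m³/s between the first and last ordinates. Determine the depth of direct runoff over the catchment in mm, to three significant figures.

d ≈ 58.9 mm

Direct runoff: 0.00, 2.90, 9.80, 20.70, 16.60, 13.50, 11.40, 9.30, 7.20, 6.10, 0.00 m³/s; ΣQ_DR = 97.50 m³/s.
V = ΣQ_DR · Δt = 97.50 × 1800 s = 1.755 × 10^5 m³.
Over A = 2.98 km², depth = V / A = 58.9 mm.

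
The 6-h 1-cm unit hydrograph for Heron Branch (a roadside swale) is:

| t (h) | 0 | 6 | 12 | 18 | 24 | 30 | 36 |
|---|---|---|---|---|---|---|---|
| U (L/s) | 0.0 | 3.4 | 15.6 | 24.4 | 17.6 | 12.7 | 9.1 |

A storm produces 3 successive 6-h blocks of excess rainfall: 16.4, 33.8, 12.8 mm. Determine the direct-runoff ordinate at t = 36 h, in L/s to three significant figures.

By discrete convolution, Q_j = Σ (P_i / 10 mm) · U_{j−i}.
At t = 36 h (j=6): Q = (16.4/10)·9.1 + (33.8/10)·12.7 + (12.8/10)·17.6 = 80.4 L/s.

Q ≈ 80.4 L/s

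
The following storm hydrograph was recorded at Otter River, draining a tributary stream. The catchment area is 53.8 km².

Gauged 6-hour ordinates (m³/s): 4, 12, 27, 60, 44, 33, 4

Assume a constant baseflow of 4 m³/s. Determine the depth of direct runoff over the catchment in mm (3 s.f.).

d ≈ 62.6 mm

Direct runoff: 0.0, 8.0, 23.0, 56.0, 40.0, 29.0, 0.0 m³/s; ΣQ_DR = 156.0 m³/s.
V = ΣQ_DR · Δt = 156.0 × 21600 s = 3.370 × 10^6 m³.
Over A = 53.8 km², depth = V / A = 62.6 mm.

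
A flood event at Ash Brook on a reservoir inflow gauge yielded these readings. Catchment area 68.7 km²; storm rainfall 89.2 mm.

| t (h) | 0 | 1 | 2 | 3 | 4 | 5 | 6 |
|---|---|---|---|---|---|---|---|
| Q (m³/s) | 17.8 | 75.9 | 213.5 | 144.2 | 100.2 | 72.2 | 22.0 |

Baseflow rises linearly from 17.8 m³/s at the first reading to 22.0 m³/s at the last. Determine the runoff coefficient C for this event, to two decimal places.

C ≈ 0.30

ΣQ_DR = 506.5 m³/s; V = ΣQ_DR·Δt = 1.823 × 10^6 m³.
Runoff depth d = V / A = 26.54 mm.
C = d / P = 26.54 / 89.2 = 0.30.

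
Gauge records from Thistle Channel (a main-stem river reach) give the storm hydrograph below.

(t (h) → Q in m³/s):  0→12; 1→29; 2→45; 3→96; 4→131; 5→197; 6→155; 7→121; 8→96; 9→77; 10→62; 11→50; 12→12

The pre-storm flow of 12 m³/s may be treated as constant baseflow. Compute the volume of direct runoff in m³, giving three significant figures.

Direct-runoff ordinates (Q − Q_b): 0.0, 17.0, 33.0, 84.0, 119.0, 185.0, 143.0, 109.0, 84.0, 65.0, 50.0, 38.0, 0.0 m³/s.
ΣQ_DR = 927.0 m³/s.
With Δt = 1 h = 3600 s, V = ΣQ_DR · Δt = 927.0 × 3600 = 3.34 × 10^6 m³.

V ≈ 3.34 × 10^6 m³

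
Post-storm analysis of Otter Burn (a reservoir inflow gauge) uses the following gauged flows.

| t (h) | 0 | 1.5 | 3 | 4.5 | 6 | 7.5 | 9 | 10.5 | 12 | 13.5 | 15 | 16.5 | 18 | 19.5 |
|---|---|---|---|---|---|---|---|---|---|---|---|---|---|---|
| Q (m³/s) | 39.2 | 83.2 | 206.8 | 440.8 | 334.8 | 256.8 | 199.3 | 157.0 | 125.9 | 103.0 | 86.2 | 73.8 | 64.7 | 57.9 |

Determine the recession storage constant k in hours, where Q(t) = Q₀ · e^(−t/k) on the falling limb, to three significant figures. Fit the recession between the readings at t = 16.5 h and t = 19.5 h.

On the falling limb, Q drops from 73.8 to 57.9 m³/s between t = 16.5 h and t = 19.5 h (Δt = 3 h).
k = −Δt / ln(Q₂/Q₁) = −3 / ln(57.9/73.8) = 12.4 h.

k ≈ 12.4 h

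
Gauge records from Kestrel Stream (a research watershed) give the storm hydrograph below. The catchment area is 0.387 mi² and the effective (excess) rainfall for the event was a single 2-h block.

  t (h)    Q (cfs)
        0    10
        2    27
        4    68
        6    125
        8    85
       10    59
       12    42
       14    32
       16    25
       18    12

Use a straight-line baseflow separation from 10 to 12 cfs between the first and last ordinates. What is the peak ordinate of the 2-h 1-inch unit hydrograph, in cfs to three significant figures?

U_p ≈ 38.1 cfs

Direct runoff: 0.00, 16.78, 57.56, 114.33, 74.11, 47.89, 30.67, 20.44, 13.22, 0.00 cfs; ΣQ_DR = 375.0 cfs, peak = 114.33 cfs.
Runoff depth d = ΣQ_DR·Δt / A = 375.0 × 7200 / (0.387 mi²) = 3.003 in.
The 1-inch UH is the DRH scaled by (1 in)/d, so U_p = 114.33 × 1/3.003 = 38.1 cfs.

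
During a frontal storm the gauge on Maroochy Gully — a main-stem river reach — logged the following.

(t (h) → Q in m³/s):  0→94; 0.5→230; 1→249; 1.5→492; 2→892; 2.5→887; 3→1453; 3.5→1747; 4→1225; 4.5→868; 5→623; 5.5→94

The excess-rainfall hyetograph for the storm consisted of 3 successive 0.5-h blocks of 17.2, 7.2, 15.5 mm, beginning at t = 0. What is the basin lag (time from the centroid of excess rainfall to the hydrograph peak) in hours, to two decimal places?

t_L ≈ 2.77 h

Centroid of excess rainfall: t_c = Σ P_i·t̄_i / ΣP_i = 0.7287 h (block centres at 0.25, 0.75, 1.25 h).
Hydrograph peak occurs at t = 3.5 h, so basin lag t_L = 3.5 − 0.7287 = 2.77 h.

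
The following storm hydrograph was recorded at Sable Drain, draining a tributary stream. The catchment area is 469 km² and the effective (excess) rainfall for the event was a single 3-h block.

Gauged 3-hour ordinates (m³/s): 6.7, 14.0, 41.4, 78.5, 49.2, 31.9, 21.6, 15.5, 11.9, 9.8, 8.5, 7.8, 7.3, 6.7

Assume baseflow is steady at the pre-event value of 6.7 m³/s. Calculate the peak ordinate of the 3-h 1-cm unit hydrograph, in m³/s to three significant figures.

Direct runoff: 0.0, 7.3, 34.7, 71.8, 42.5, 25.2, 14.9, 8.8, 5.2, 3.1, 1.8, 1.1, 0.6, 0.0 m³/s; ΣQ_DR = 217.0 m³/s, peak = 71.8 m³/s.
Runoff depth d = ΣQ_DR·Δt / A = 217.0 × 10800 / (469 km²) = 4.997 mm.
The 1-cm UH is the DRH scaled by (10 mm)/d, so U_p = 71.8 × 10/4.997 = 144 m³/s.

U_p ≈ 144 m³/s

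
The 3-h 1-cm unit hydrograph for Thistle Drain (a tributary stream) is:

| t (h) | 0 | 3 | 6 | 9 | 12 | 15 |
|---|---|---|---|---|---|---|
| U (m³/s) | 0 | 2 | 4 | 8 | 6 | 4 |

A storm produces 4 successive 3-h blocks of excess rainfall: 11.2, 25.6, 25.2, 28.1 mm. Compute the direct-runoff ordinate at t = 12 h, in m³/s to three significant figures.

Q ≈ 42.9 m³/s

By discrete convolution, Q_j = Σ (P_i / 10 mm) · U_{j−i}.
At t = 12 h (j=4): Q = (11.2/10)·6 + (25.6/10)·8 + (25.2/10)·4 + (28.1/10)·2 = 42.9 m³/s.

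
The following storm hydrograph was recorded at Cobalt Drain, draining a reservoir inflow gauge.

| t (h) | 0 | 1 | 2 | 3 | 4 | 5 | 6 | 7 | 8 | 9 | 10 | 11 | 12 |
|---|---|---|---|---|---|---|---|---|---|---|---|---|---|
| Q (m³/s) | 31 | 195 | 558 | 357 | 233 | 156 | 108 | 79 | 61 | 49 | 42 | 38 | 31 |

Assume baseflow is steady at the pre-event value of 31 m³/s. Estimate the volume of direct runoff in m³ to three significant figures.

Direct-runoff ordinates (Q − Q_b): 0.0, 164.0, 527.0, 326.0, 202.0, 125.0, 77.0, 48.0, 30.0, 18.0, 11.0, 7.0, 0.0 m³/s.
ΣQ_DR = 1535 m³/s.
With Δt = 1 h = 3600 s, V = ΣQ_DR · Δt = 1535 × 3600 = 5.53 × 10^6 m³.

V ≈ 5.53 × 10^6 m³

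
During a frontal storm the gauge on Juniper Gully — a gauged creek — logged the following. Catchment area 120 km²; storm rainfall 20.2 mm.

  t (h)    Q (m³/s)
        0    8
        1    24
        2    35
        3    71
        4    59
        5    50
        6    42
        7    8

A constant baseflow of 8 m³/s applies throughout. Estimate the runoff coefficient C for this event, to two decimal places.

C ≈ 0.35

ΣQ_DR = 233.0 m³/s; V = ΣQ_DR·Δt = 8.388 × 10^5 m³.
Runoff depth d = V / A = 6.990 mm.
C = d / P = 6.990 / 20.2 = 0.35.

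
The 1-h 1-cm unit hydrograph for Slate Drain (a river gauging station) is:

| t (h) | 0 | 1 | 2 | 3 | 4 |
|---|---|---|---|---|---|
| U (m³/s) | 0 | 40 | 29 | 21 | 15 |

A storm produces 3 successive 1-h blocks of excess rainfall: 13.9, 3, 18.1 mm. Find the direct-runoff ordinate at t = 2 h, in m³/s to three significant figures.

Q ≈ 52.3 m³/s

By discrete convolution, Q_j = Σ (P_i / 10 mm) · U_{j−i}.
At t = 2 h (j=2): Q = (13.9/10)·29 + (3/10)·40 + (18.1/10)·0 = 52.3 m³/s.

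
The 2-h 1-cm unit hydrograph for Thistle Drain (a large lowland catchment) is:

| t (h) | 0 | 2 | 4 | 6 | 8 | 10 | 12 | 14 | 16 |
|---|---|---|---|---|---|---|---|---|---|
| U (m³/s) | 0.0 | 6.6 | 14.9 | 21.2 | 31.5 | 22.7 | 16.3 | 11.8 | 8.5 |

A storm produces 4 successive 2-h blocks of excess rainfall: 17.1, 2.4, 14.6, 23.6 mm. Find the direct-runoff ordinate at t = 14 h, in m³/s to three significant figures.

Q ≈ 132 m³/s

By discrete convolution, Q_j = Σ (P_i / 10 mm) · U_{j−i}.
At t = 14 h (j=7): Q = (17.1/10)·11.8 + (2.4/10)·16.3 + (14.6/10)·22.7 + (23.6/10)·31.5 = 132 m³/s.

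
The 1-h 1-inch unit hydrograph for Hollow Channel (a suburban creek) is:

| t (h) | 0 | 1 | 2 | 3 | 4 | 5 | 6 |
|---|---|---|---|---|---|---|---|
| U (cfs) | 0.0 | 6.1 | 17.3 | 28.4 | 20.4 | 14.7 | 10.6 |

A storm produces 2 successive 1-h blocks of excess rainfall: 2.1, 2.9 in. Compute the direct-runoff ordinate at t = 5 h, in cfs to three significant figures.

Q ≈ 90.0 cfs

By discrete convolution, Q_j = Σ (P_i / 1 in) · U_{j−i}.
At t = 5 h (j=5): Q = (2.1/1)·14.7 + (2.9/1)·20.4 = 90.0 cfs.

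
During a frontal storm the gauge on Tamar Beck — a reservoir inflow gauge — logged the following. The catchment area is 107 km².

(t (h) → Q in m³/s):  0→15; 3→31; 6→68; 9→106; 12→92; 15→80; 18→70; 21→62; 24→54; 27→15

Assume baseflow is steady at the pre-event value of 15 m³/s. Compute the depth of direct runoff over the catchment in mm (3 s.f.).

d ≈ 44.7 mm

Direct runoff: 0.0, 16.0, 53.0, 91.0, 77.0, 65.0, 55.0, 47.0, 39.0, 0.0 m³/s; ΣQ_DR = 443.0 m³/s.
V = ΣQ_DR · Δt = 443.0 × 10800 s = 4.784 × 10^6 m³.
Over A = 107 km², depth = V / A = 44.7 mm.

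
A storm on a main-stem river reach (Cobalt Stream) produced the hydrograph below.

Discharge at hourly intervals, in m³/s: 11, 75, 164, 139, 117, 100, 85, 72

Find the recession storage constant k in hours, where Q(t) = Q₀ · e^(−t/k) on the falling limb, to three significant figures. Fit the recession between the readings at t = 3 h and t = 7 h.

k ≈ 6.08 h

On the falling limb, Q drops from 139 to 72 m³/s between t = 3 h and t = 7 h (Δt = 4 h).
k = −Δt / ln(Q₂/Q₁) = −4 / ln(72/139) = 6.08 h.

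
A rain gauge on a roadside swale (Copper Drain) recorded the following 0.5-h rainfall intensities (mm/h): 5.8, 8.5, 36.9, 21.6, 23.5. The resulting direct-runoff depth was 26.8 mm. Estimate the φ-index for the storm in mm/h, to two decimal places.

Only the 3 blocks with intensity above φ contribute runoff: 36.9, 21.6, 23.5 mm/h.
Σ(I−φ)·Δt = d  ⇒  (36.9+21.6+23.5 − 3φ)·0.5 = 26.8
φ = (82.00 − 26.8/0.5) / 3 = 9.47 mm/h.

φ ≈ 9.47 mm/h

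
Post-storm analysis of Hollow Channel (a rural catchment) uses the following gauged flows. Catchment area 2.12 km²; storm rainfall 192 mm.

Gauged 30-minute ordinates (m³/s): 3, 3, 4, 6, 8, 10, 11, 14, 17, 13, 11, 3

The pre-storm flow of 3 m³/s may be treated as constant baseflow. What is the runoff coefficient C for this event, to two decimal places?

C ≈ 0.30

ΣQ_DR = 67.00 m³/s; V = ΣQ_DR·Δt = 1.206 × 10^5 m³.
Runoff depth d = V / A = 56.89 mm.
C = d / P = 56.89 / 192 = 0.30.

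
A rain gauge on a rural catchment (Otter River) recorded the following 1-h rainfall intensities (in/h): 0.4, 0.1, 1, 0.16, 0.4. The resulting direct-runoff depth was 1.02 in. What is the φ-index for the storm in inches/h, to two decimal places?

Only the 3 blocks with intensity above φ contribute runoff: 0.4, 1, 0.4 in/h.
Σ(I−φ)·Δt = d  ⇒  (0.4+1+0.4 − 3φ)·1 = 1.02
φ = (1.800 − 1.02/1) / 3 = 0.26 in/h.

φ ≈ 0.26 in/h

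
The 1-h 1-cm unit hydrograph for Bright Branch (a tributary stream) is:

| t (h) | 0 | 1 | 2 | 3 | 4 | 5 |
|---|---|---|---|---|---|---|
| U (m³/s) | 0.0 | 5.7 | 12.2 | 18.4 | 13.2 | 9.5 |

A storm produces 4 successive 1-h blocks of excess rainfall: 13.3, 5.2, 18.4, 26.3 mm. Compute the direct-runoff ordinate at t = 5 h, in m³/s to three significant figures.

Q ≈ 85.4 m³/s

By discrete convolution, Q_j = Σ (P_i / 10 mm) · U_{j−i}.
At t = 5 h (j=5): Q = (13.3/10)·9.5 + (5.2/10)·13.2 + (18.4/10)·18.4 + (26.3/10)·12.2 = 85.4 m³/s.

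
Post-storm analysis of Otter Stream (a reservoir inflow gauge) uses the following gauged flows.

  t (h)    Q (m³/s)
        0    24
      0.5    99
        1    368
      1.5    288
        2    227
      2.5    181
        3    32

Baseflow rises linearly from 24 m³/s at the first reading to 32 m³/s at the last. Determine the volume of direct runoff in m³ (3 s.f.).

Direct-runoff ordinates (Q − Q_b): 0.00, 73.67, 341.33, 260.00, 197.67, 150.33, 0.00 m³/s.
ΣQ_DR = 1023 m³/s.
With Δt = 0.5 h = 1800 s, V = ΣQ_DR · Δt = 1023 × 1800 = 1.84 × 10^6 m³.

V ≈ 1.84 × 10^6 m³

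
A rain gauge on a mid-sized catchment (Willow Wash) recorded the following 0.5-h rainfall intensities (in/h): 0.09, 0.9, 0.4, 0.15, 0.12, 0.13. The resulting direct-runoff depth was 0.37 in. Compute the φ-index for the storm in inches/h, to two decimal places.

φ ≈ 0.28 in/h

Only the 2 blocks with intensity above φ contribute runoff: 0.9, 0.4 in/h.
Σ(I−φ)·Δt = d  ⇒  (0.9+0.4 − 2φ)·0.5 = 0.37
φ = (1.300 − 0.37/0.5) / 2 = 0.28 in/h.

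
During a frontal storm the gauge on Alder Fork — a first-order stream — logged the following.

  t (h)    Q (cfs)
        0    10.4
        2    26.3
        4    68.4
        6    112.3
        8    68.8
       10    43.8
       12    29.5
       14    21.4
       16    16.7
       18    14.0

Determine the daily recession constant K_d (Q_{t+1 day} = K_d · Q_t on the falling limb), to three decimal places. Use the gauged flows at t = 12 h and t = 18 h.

Between t = 12 h and t = 18 h the flow falls from 29.5 to 14.0 cfs over 3×2 h = 6 h.
Per-interval ratio K = (14.0/29.5)^(1/3) = 0.7800; K_d = K^(24/2) = 0.051.

K_d ≈ 0.051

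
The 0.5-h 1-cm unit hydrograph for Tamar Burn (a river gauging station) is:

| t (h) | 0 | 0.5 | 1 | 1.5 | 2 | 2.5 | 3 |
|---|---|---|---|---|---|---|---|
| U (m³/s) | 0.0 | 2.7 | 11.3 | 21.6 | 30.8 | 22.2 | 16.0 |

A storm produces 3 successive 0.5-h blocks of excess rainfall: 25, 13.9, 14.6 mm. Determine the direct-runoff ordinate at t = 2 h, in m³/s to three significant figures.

By discrete convolution, Q_j = Σ (P_i / 10 mm) · U_{j−i}.
At t = 2 h (j=4): Q = (25/10)·30.8 + (13.9/10)·21.6 + (14.6/10)·11.3 = 124 m³/s.

Q ≈ 124 m³/s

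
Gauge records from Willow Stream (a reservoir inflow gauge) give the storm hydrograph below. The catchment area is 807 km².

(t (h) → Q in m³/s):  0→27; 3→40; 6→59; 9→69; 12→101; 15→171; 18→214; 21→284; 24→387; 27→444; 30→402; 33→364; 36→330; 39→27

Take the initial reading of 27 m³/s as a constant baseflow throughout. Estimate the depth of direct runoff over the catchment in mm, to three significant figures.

Direct runoff: 0.0, 13.0, 32.0, 42.0, 74.0, 144.0, 187.0, 257.0, 360.0, 417.0, 375.0, 337.0, 303.0, 0.0 m³/s; ΣQ_DR = 2541 m³/s.
V = ΣQ_DR · Δt = 2541 × 10800 s = 2.744 × 10^7 m³.
Over A = 807 km², depth = V / A = 34.0 mm.

d ≈ 34.0 mm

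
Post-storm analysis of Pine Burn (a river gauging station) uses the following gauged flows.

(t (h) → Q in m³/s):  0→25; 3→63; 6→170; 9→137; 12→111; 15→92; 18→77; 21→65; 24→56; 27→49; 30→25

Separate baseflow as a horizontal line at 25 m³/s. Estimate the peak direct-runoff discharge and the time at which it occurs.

Subtracting baseflow gives direct-runoff ordinates: 0.0, 38.0, 145.0, 112.0, 86.0, 67.0, 52.0, 40.0, 31.0, 24.0, 0.0 m³/s.
The maximum is 145.0 m³/s, occurring at the reading for t = 6 h.

Q_p = 145.0 m³/s at t = 6 h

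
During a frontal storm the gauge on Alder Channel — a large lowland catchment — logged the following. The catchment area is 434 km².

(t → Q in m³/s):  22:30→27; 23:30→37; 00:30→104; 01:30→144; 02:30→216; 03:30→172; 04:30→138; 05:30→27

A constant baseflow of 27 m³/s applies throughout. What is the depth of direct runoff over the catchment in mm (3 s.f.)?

Direct runoff: 0.0, 10.0, 77.0, 117.0, 189.0, 145.0, 111.0, 0.0 m³/s; ΣQ_DR = 649.0 m³/s.
V = ΣQ_DR · Δt = 649.0 × 3600 s = 2.336 × 10^6 m³.
Over A = 434 km², depth = V / A = 5.38 mm.

d ≈ 5.38 mm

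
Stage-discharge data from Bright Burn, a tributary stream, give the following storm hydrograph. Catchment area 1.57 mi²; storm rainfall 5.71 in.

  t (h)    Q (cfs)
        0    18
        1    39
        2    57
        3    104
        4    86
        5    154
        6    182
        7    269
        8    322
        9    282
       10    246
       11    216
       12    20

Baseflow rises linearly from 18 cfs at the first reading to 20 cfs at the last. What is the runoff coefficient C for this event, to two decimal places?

C ≈ 0.30

ΣQ_DR = 1748 cfs; V = ΣQ_DR·Δt = 6.293 × 10^6 ft³.
Runoff depth d = V / A = 1.725 in.
C = d / P = 1.725 / 5.71 = 0.30.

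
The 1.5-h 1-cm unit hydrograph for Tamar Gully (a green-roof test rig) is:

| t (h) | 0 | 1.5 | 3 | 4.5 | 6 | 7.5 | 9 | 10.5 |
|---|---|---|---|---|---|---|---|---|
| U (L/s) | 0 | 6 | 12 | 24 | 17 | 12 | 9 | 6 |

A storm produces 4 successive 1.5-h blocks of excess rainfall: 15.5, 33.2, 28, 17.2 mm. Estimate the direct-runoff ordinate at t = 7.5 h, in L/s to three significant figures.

By discrete convolution, Q_j = Σ (P_i / 10 mm) · U_{j−i}.
At t = 7.5 h (j=5): Q = (15.5/10)·12 + (33.2/10)·17 + (28/10)·24 + (17.2/10)·12 = 163 L/s.

Q ≈ 163 L/s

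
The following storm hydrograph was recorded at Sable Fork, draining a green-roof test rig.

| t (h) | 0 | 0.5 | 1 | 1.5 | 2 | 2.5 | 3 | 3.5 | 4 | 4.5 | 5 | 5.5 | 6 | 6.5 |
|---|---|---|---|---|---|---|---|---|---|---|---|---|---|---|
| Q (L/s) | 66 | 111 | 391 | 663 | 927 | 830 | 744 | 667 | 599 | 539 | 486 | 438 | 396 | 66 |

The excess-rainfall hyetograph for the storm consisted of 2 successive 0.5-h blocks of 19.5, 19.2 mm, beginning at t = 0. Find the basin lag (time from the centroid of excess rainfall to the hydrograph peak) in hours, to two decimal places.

t_L ≈ 1.50 h

Centroid of excess rainfall: t_c = Σ P_i·t̄_i / ΣP_i = 0.4981 h (block centres at 0.25, 0.75 h).
Hydrograph peak occurs at t = 2 h, so basin lag t_L = 2 − 0.4981 = 1.50 h.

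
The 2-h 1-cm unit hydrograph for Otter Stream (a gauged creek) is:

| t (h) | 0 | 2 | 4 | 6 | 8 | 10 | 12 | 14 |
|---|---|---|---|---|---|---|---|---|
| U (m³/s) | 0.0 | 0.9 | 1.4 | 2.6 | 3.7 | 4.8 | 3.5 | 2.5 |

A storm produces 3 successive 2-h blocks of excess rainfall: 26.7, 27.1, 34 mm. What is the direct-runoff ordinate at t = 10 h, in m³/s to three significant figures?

Q ≈ 31.7 m³/s

By discrete convolution, Q_j = Σ (P_i / 10 mm) · U_{j−i}.
At t = 10 h (j=5): Q = (26.7/10)·4.8 + (27.1/10)·3.7 + (34/10)·2.6 = 31.7 m³/s.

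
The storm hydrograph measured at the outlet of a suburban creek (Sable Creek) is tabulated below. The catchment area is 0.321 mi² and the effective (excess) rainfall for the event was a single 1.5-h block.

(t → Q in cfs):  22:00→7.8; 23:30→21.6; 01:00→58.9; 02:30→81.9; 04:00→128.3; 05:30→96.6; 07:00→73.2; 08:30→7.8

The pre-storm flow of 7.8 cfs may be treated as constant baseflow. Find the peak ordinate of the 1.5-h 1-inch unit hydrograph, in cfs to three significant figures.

U_p ≈ 40.2 cfs

Direct runoff: 0.0, 13.8, 51.1, 74.1, 120.5, 88.8, 65.4, 0.0 cfs; ΣQ_DR = 413.7 cfs, peak = 120.5 cfs.
Runoff depth d = ΣQ_DR·Δt / A = 413.7 × 5400 / (0.321 mi²) = 2.996 in.
The 1-inch UH is the DRH scaled by (1 in)/d, so U_p = 120.5 × 1/2.996 = 40.2 cfs.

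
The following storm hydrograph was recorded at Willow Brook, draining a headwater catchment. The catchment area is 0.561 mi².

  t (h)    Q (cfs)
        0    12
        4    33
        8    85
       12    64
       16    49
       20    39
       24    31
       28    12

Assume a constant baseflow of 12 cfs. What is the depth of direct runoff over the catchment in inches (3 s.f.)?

d ≈ 2.53 in

Direct runoff: 0.0, 21.0, 73.0, 52.0, 37.0, 27.0, 19.0, 0.0 cfs; ΣQ_DR = 229.0 cfs.
V = ΣQ_DR · Δt = 229.0 × 14400 s = 3.298 × 10^6 ft³.
Over A = 0.561 mi², depth = V / A = 2.53 in.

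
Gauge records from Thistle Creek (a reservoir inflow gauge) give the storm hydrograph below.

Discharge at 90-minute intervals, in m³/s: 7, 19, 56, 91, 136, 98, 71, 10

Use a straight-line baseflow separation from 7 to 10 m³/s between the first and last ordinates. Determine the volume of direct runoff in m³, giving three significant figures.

V ≈ 2.27 × 10^6 m³

Direct-runoff ordinates (Q − Q_b): 0.00, 11.57, 48.14, 82.71, 127.29, 88.86, 61.43, 0.00 m³/s.
ΣQ_DR = 420.0 m³/s.
With Δt = 1.5 h = 5400 s, V = ΣQ_DR · Δt = 420.0 × 5400 = 2.27 × 10^6 m³.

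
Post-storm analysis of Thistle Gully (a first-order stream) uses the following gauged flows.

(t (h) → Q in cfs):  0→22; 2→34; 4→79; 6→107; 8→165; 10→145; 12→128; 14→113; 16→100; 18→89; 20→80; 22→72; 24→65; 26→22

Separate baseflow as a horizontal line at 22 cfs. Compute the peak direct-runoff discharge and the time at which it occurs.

Subtracting baseflow gives direct-runoff ordinates: 0.0, 12.0, 57.0, 85.0, 143.0, 123.0, 106.0, 91.0, 78.0, 67.0, 58.0, 50.0, 43.0, 0.0 cfs.
The maximum is 143.0 cfs, occurring at the reading for t = 8 h.

Q_p = 143.0 cfs at t = 8 h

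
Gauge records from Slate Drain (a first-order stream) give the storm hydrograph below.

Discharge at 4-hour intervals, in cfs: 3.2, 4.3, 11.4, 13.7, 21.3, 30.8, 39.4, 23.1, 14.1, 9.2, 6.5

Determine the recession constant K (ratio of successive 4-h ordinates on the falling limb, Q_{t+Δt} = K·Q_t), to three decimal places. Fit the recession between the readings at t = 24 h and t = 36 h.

Using the recession-limb readings at t = 24 h and t = 36 h: Q falls from 39.4 to 9.2 cfs over 3 intervals.
K = (Q₂/Q₁)^(1/3) = (9.2/39.4)^(1/3) = 0.616.

K ≈ 0.616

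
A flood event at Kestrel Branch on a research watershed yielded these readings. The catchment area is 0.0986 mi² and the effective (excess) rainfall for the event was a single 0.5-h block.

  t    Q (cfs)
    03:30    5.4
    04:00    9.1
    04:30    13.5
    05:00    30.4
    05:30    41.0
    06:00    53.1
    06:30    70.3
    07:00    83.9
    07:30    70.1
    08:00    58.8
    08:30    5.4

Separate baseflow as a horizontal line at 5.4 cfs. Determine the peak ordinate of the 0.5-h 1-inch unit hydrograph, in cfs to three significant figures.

U_p ≈ 26.2 cfs

Direct runoff: 0.0, 3.7, 8.1, 25.0, 35.6, 47.7, 64.9, 78.5, 64.7, 53.4, 0.0 cfs; ΣQ_DR = 381.6 cfs, peak = 78.5 cfs.
Runoff depth d = ΣQ_DR·Δt / A = 381.6 × 1800 / (0.0986 mi²) = 2.999 in.
The 1-inch UH is the DRH scaled by (1 in)/d, so U_p = 78.5 × 1/2.999 = 26.2 cfs.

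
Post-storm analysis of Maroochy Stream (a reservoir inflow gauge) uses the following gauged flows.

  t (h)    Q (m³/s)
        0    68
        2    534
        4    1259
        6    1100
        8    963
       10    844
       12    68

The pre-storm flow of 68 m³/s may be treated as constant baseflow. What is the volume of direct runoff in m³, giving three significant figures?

V ≈ 3.14 × 10^7 m³

Direct-runoff ordinates (Q − Q_b): 0.0, 466.0, 1191.0, 1032.0, 895.0, 776.0, 0.0 m³/s.
ΣQ_DR = 4360 m³/s.
With Δt = 2 h = 7200 s, V = ΣQ_DR · Δt = 4360 × 7200 = 3.14 × 10^7 m³.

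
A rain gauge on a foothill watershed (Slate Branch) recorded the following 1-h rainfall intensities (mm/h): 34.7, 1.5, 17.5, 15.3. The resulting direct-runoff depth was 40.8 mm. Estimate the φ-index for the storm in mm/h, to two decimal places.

Only the 3 blocks with intensity above φ contribute runoff: 34.7, 17.5, 15.3 mm/h.
Σ(I−φ)·Δt = d  ⇒  (34.7+17.5+15.3 − 3φ)·1 = 40.8
φ = (67.50 − 40.8/1) / 3 = 8.90 mm/h.

φ ≈ 8.90 mm/h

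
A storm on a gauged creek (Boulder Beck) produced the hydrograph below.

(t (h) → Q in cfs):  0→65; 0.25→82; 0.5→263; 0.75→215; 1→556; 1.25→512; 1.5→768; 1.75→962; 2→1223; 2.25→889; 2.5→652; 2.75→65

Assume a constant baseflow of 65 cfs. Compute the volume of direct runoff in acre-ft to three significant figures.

Direct-runoff ordinates (Q − Q_b): 0.0, 17.0, 198.0, 150.0, 491.0, 447.0, 703.0, 897.0, 1158.0, 824.0, 587.0, 0.0 cfs.
ΣQ_DR = 5472 cfs.
With Δt = 0.25 h = 900 s, V = ΣQ_DR · Δt = 5472 × 900 = 4.92 × 10^6 ft³ = 113 acre-ft.

V ≈ 113 acre-ft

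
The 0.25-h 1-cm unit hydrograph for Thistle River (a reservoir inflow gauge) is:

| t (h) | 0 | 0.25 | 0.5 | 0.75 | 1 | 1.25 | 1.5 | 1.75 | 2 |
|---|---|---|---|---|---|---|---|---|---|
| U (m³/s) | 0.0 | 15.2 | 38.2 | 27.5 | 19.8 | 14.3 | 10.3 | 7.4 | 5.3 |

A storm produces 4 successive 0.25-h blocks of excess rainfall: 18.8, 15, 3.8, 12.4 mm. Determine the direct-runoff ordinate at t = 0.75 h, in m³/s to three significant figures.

By discrete convolution, Q_j = Σ (P_i / 10 mm) · U_{j−i}.
At t = 0.75 h (j=3): Q = (18.8/10)·27.5 + (15/10)·38.2 + (3.8/10)·15.2 + (12.4/10)·0.0 = 115 m³/s.

Q ≈ 115 m³/s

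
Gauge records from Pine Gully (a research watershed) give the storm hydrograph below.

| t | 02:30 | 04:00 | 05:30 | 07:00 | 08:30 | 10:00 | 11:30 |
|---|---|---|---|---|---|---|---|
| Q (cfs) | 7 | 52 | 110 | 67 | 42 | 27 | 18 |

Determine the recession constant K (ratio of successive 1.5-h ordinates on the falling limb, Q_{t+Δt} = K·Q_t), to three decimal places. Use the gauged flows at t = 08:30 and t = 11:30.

Using the recession-limb readings at t = 08:30 and t = 11:30: Q falls from 42 to 18 cfs over 2 intervals.
K = (Q₂/Q₁)^(1/2) = (18/42)^(1/2) = 0.655.

K ≈ 0.655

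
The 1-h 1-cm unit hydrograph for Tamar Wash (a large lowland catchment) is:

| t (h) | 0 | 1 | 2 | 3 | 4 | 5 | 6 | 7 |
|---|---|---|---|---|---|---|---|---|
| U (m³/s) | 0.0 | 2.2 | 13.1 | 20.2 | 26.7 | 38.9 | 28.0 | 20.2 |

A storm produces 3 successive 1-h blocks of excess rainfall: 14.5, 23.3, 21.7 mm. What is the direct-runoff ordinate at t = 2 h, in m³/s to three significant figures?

By discrete convolution, Q_j = Σ (P_i / 10 mm) · U_{j−i}.
At t = 2 h (j=2): Q = (14.5/10)·13.1 + (23.3/10)·2.2 + (21.7/10)·0.0 = 24.1 m³/s.

Q ≈ 24.1 m³/s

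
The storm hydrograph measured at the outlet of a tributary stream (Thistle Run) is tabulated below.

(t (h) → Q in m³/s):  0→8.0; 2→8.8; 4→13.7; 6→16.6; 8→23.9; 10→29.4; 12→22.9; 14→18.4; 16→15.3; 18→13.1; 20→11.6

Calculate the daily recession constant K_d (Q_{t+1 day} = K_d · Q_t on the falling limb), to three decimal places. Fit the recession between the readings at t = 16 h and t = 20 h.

Between t = 16 h and t = 20 h the flow falls from 15.3 to 11.6 m³/s over 2×2 h = 4 h.
Per-interval ratio K = (11.6/15.3)^(1/2) = 0.8707; K_d = K^(24/2) = 0.190.

K_d ≈ 0.190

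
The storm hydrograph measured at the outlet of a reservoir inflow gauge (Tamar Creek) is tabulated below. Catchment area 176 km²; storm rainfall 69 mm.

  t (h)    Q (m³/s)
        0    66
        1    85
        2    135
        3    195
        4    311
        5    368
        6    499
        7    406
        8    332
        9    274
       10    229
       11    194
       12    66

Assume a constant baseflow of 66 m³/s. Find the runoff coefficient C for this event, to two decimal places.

C ≈ 0.68

ΣQ_DR = 2302 m³/s; V = ΣQ_DR·Δt = 8.287 × 10^6 m³.
Runoff depth d = V / A = 47.09 mm.
C = d / P = 47.09 / 69 = 0.68.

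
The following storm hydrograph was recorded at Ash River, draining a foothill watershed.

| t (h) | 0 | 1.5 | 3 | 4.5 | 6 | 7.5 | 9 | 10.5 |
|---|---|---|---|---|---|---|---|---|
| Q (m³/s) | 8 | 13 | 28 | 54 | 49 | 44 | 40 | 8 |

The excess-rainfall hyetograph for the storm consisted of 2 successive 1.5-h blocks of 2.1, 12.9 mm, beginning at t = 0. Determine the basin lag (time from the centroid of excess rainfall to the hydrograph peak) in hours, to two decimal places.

t_L ≈ 2.46 h

Centroid of excess rainfall: t_c = Σ P_i·t̄_i / ΣP_i = 2.0400 h (block centres at 0.75, 2.25 h).
Hydrograph peak occurs at t = 4.5 h, so basin lag t_L = 4.5 − 2.0400 = 2.46 h.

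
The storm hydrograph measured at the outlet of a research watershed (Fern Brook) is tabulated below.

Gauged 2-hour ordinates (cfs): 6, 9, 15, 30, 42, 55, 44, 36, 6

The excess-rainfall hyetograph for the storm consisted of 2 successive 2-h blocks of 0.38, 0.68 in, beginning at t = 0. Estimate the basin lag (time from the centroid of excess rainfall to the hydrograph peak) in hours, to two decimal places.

t_L ≈ 7.72 h

Centroid of excess rainfall: t_c = Σ P_i·t̄_i / ΣP_i = 2.2830 h (block centres at 1, 3 h).
Hydrograph peak occurs at t = 10 h, so basin lag t_L = 10 − 2.2830 = 7.72 h.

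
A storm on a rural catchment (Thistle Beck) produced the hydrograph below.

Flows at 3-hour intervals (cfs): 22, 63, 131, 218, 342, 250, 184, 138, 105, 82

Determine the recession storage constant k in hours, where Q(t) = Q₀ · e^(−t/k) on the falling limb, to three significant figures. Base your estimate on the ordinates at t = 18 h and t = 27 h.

On the falling limb, Q drops from 184 to 82 cfs between t = 18 h and t = 27 h (Δt = 9 h).
k = −Δt / ln(Q₂/Q₁) = −9 / ln(82/184) = 11.1 h.

k ≈ 11.1 h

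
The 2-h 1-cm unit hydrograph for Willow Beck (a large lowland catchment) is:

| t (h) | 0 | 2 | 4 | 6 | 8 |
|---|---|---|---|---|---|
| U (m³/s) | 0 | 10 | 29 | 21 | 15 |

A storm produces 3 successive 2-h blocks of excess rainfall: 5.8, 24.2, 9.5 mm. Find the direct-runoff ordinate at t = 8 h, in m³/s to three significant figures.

By discrete convolution, Q_j = Σ (P_i / 10 mm) · U_{j−i}.
At t = 8 h (j=4): Q = (5.8/10)·15 + (24.2/10)·21 + (9.5/10)·29 = 87.1 m³/s.

Q ≈ 87.1 m³/s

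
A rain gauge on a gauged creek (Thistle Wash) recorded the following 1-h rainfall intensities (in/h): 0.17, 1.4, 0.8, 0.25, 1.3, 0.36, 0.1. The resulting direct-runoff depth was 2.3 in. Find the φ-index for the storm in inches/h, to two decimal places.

φ ≈ 0.40 in/h

Only the 3 blocks with intensity above φ contribute runoff: 1.4, 0.8, 1.3 in/h.
Σ(I−φ)·Δt = d  ⇒  (1.4+0.8+1.3 − 3φ)·1 = 2.3
φ = (3.500 − 2.3/1) / 3 = 0.40 in/h.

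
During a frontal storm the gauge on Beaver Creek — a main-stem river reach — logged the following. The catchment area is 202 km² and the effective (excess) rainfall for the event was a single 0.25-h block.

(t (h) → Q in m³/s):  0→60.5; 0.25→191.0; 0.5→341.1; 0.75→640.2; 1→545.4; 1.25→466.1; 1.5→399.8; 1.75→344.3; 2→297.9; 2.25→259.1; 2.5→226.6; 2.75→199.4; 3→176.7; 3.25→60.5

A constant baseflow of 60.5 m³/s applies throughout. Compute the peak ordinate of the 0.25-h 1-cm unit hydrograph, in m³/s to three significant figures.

U_p ≈ 387 m³/s

Direct runoff: 0.0, 130.5, 280.6, 579.7, 484.9, 405.6, 339.3, 283.8, 237.4, 198.6, 166.1, 138.9, 116.2, 0.0 m³/s; ΣQ_DR = 3362 m³/s, peak = 579.7 m³/s.
Runoff depth d = ΣQ_DR·Δt / A = 3362 × 900 / (202 km²) = 14.98 mm.
The 1-cm UH is the DRH scaled by (10 mm)/d, so U_p = 579.7 × 10/14.98 = 387 m³/s.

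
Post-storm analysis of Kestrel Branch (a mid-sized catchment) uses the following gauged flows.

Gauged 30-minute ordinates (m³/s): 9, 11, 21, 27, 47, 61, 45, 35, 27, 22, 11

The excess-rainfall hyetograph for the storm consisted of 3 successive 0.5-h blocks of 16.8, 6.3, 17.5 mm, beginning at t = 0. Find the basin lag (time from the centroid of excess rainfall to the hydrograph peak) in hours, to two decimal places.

Centroid of excess rainfall: t_c = Σ P_i·t̄_i / ΣP_i = 0.7586 h (block centres at 0.25, 0.75, 1.25 h).
Hydrograph peak occurs at t = 2.5 h, so basin lag t_L = 2.5 − 0.7586 = 1.74 h.

t_L ≈ 1.74 h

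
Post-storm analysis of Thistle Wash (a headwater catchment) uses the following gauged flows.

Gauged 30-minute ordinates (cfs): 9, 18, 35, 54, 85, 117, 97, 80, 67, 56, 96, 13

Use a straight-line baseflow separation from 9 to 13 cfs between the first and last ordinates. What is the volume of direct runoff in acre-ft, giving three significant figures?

Direct-runoff ordinates (Q − Q_b): 0.00, 8.64, 25.27, 43.91, 74.55, 106.18, 85.82, 68.45, 55.09, 43.73, 83.36, 0.00 cfs.
ΣQ_DR = 595.0 cfs.
With Δt = 0.5 h = 1800 s, V = ΣQ_DR · Δt = 595.0 × 1800 = 1.07 × 10^6 ft³ = 24.6 acre-ft.

V ≈ 24.6 acre-ft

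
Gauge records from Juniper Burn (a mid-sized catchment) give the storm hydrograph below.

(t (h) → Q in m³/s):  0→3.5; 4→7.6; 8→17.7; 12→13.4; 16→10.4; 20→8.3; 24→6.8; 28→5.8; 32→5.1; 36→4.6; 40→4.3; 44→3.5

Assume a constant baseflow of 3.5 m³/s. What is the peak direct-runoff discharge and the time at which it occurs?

Subtracting baseflow gives direct-runoff ordinates: 0.0, 4.1, 14.2, 9.9, 6.9, 4.8, 3.3, 2.3, 1.6, 1.1, 0.8, 0.0 m³/s.
The maximum is 14.2 m³/s, occurring at the reading for t = 8 h.

Q_p = 14.2 m³/s at t = 8 h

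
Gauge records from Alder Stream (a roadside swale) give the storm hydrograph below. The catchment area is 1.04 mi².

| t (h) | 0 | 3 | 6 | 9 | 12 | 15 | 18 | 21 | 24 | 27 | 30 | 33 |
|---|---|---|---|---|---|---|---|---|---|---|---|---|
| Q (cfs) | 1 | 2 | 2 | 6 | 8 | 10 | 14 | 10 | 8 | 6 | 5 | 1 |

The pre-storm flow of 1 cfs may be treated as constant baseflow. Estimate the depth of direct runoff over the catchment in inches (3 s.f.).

Direct runoff: 0.0, 1.0, 1.0, 5.0, 7.0, 9.0, 13.0, 9.0, 7.0, 5.0, 4.0, 0.0 cfs; ΣQ_DR = 61.00 cfs.
V = ΣQ_DR · Δt = 61.00 × 10800 s = 6.588 × 10^5 ft³.
Over A = 1.04 mi², depth = V / A = 0.273 in.

d ≈ 0.273 in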